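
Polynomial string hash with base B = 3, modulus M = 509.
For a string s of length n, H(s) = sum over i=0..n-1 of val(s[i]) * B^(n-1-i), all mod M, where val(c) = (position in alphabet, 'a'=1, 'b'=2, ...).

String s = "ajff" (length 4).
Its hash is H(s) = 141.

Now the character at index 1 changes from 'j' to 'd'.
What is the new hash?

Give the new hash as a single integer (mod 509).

Answer: 87

Derivation:
val('j') = 10, val('d') = 4
Position k = 1, exponent = n-1-k = 2
B^2 mod M = 3^2 mod 509 = 9
Delta = (4 - 10) * 9 mod 509 = 455
New hash = (141 + 455) mod 509 = 87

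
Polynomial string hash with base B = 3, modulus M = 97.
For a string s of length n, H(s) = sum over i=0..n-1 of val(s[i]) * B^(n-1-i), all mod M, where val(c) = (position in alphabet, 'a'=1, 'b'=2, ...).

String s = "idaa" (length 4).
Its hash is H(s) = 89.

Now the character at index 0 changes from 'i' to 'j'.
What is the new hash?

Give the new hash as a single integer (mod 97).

Answer: 19

Derivation:
val('i') = 9, val('j') = 10
Position k = 0, exponent = n-1-k = 3
B^3 mod M = 3^3 mod 97 = 27
Delta = (10 - 9) * 27 mod 97 = 27
New hash = (89 + 27) mod 97 = 19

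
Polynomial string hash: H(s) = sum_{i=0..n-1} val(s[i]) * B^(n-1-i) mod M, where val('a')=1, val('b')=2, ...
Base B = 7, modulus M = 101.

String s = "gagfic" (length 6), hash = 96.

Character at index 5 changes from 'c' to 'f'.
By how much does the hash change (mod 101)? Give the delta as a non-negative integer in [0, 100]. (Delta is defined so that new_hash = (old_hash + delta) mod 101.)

Delta formula: (val(new) - val(old)) * B^(n-1-k) mod M
  val('f') - val('c') = 6 - 3 = 3
  B^(n-1-k) = 7^0 mod 101 = 1
  Delta = 3 * 1 mod 101 = 3

Answer: 3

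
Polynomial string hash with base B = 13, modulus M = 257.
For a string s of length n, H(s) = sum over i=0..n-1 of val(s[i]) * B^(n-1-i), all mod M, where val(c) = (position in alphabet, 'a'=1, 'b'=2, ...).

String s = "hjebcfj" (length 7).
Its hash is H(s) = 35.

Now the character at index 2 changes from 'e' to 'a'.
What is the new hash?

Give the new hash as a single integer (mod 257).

val('e') = 5, val('a') = 1
Position k = 2, exponent = n-1-k = 4
B^4 mod M = 13^4 mod 257 = 34
Delta = (1 - 5) * 34 mod 257 = 121
New hash = (35 + 121) mod 257 = 156

Answer: 156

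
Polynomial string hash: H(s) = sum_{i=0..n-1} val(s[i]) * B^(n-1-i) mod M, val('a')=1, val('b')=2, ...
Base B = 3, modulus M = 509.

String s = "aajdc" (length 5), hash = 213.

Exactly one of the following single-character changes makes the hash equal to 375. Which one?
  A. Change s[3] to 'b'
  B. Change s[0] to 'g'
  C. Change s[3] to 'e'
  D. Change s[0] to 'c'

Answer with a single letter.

Option A: s[3]='d'->'b', delta=(2-4)*3^1 mod 509 = 503, hash=213+503 mod 509 = 207
Option B: s[0]='a'->'g', delta=(7-1)*3^4 mod 509 = 486, hash=213+486 mod 509 = 190
Option C: s[3]='d'->'e', delta=(5-4)*3^1 mod 509 = 3, hash=213+3 mod 509 = 216
Option D: s[0]='a'->'c', delta=(3-1)*3^4 mod 509 = 162, hash=213+162 mod 509 = 375 <-- target

Answer: D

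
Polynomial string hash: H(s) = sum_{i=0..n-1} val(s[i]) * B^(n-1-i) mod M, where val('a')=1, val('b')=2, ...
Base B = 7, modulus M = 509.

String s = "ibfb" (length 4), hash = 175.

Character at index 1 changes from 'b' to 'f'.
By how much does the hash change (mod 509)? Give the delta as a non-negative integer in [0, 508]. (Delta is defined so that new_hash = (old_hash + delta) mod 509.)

Answer: 196

Derivation:
Delta formula: (val(new) - val(old)) * B^(n-1-k) mod M
  val('f') - val('b') = 6 - 2 = 4
  B^(n-1-k) = 7^2 mod 509 = 49
  Delta = 4 * 49 mod 509 = 196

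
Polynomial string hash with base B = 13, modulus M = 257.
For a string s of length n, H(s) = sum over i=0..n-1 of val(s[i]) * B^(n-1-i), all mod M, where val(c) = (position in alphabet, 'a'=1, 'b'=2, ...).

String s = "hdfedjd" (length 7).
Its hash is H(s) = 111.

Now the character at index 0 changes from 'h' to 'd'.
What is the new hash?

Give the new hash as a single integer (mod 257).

val('h') = 8, val('d') = 4
Position k = 0, exponent = n-1-k = 6
B^6 mod M = 13^6 mod 257 = 92
Delta = (4 - 8) * 92 mod 257 = 146
New hash = (111 + 146) mod 257 = 0

Answer: 0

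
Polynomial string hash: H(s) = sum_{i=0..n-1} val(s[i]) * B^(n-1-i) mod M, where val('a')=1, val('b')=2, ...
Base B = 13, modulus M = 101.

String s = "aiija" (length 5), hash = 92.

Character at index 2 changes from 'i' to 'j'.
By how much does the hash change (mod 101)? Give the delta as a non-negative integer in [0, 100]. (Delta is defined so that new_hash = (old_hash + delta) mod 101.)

Answer: 68

Derivation:
Delta formula: (val(new) - val(old)) * B^(n-1-k) mod M
  val('j') - val('i') = 10 - 9 = 1
  B^(n-1-k) = 13^2 mod 101 = 68
  Delta = 1 * 68 mod 101 = 68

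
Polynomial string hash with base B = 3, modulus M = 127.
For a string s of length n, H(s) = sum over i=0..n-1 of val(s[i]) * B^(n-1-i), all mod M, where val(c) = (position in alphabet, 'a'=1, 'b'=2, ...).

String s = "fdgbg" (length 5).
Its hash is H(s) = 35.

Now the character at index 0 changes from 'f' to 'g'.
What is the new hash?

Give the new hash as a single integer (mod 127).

val('f') = 6, val('g') = 7
Position k = 0, exponent = n-1-k = 4
B^4 mod M = 3^4 mod 127 = 81
Delta = (7 - 6) * 81 mod 127 = 81
New hash = (35 + 81) mod 127 = 116

Answer: 116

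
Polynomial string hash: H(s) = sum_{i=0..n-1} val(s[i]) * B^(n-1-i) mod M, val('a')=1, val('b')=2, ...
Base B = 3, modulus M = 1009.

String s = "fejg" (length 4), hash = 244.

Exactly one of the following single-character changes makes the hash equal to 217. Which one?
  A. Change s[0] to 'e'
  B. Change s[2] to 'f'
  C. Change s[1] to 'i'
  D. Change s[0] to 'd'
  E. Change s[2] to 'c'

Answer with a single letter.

Option A: s[0]='f'->'e', delta=(5-6)*3^3 mod 1009 = 982, hash=244+982 mod 1009 = 217 <-- target
Option B: s[2]='j'->'f', delta=(6-10)*3^1 mod 1009 = 997, hash=244+997 mod 1009 = 232
Option C: s[1]='e'->'i', delta=(9-5)*3^2 mod 1009 = 36, hash=244+36 mod 1009 = 280
Option D: s[0]='f'->'d', delta=(4-6)*3^3 mod 1009 = 955, hash=244+955 mod 1009 = 190
Option E: s[2]='j'->'c', delta=(3-10)*3^1 mod 1009 = 988, hash=244+988 mod 1009 = 223

Answer: A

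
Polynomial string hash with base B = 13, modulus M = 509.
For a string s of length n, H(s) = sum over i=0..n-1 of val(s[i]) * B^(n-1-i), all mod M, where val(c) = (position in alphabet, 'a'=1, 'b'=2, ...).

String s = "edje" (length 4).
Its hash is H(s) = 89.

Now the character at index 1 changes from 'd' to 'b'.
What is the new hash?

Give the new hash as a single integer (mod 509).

val('d') = 4, val('b') = 2
Position k = 1, exponent = n-1-k = 2
B^2 mod M = 13^2 mod 509 = 169
Delta = (2 - 4) * 169 mod 509 = 171
New hash = (89 + 171) mod 509 = 260

Answer: 260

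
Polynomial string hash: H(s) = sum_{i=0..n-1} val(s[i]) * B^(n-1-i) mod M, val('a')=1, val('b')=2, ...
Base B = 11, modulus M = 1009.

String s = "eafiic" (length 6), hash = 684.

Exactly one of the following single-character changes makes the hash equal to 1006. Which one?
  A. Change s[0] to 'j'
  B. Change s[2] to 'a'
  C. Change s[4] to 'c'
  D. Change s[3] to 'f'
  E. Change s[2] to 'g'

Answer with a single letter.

Answer: E

Derivation:
Option A: s[0]='e'->'j', delta=(10-5)*11^5 mod 1009 = 73, hash=684+73 mod 1009 = 757
Option B: s[2]='f'->'a', delta=(1-6)*11^3 mod 1009 = 408, hash=684+408 mod 1009 = 83
Option C: s[4]='i'->'c', delta=(3-9)*11^1 mod 1009 = 943, hash=684+943 mod 1009 = 618
Option D: s[3]='i'->'f', delta=(6-9)*11^2 mod 1009 = 646, hash=684+646 mod 1009 = 321
Option E: s[2]='f'->'g', delta=(7-6)*11^3 mod 1009 = 322, hash=684+322 mod 1009 = 1006 <-- target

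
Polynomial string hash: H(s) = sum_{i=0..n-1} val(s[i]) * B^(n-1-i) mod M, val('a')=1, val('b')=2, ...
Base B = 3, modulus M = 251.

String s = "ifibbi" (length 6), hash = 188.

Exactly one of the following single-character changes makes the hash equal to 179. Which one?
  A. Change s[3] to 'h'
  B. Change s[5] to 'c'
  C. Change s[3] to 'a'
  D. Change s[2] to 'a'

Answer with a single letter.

Answer: C

Derivation:
Option A: s[3]='b'->'h', delta=(8-2)*3^2 mod 251 = 54, hash=188+54 mod 251 = 242
Option B: s[5]='i'->'c', delta=(3-9)*3^0 mod 251 = 245, hash=188+245 mod 251 = 182
Option C: s[3]='b'->'a', delta=(1-2)*3^2 mod 251 = 242, hash=188+242 mod 251 = 179 <-- target
Option D: s[2]='i'->'a', delta=(1-9)*3^3 mod 251 = 35, hash=188+35 mod 251 = 223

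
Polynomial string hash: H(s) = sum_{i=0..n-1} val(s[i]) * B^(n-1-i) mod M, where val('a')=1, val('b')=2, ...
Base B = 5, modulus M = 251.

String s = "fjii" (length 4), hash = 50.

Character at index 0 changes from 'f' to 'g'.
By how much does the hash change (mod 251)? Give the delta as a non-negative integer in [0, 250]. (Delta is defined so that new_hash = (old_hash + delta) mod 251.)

Answer: 125

Derivation:
Delta formula: (val(new) - val(old)) * B^(n-1-k) mod M
  val('g') - val('f') = 7 - 6 = 1
  B^(n-1-k) = 5^3 mod 251 = 125
  Delta = 1 * 125 mod 251 = 125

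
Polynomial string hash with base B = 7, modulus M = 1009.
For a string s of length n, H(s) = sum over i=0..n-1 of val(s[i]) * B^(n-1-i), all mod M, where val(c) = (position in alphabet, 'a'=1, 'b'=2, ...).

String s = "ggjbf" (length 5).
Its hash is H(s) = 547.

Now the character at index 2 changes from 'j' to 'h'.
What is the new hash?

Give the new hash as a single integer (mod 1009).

val('j') = 10, val('h') = 8
Position k = 2, exponent = n-1-k = 2
B^2 mod M = 7^2 mod 1009 = 49
Delta = (8 - 10) * 49 mod 1009 = 911
New hash = (547 + 911) mod 1009 = 449

Answer: 449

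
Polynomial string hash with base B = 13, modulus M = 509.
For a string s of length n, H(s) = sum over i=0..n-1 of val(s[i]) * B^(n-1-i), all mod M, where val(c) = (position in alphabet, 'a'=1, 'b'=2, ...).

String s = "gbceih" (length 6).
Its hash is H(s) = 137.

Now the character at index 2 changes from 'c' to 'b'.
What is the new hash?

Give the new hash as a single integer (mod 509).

Answer: 485

Derivation:
val('c') = 3, val('b') = 2
Position k = 2, exponent = n-1-k = 3
B^3 mod M = 13^3 mod 509 = 161
Delta = (2 - 3) * 161 mod 509 = 348
New hash = (137 + 348) mod 509 = 485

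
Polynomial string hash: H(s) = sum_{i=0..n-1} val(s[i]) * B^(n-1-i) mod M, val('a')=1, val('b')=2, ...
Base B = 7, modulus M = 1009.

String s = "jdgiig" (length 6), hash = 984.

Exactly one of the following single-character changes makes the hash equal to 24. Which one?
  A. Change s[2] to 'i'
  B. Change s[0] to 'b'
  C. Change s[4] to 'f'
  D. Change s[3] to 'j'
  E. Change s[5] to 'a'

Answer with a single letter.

Option A: s[2]='g'->'i', delta=(9-7)*7^3 mod 1009 = 686, hash=984+686 mod 1009 = 661
Option B: s[0]='j'->'b', delta=(2-10)*7^5 mod 1009 = 750, hash=984+750 mod 1009 = 725
Option C: s[4]='i'->'f', delta=(6-9)*7^1 mod 1009 = 988, hash=984+988 mod 1009 = 963
Option D: s[3]='i'->'j', delta=(10-9)*7^2 mod 1009 = 49, hash=984+49 mod 1009 = 24 <-- target
Option E: s[5]='g'->'a', delta=(1-7)*7^0 mod 1009 = 1003, hash=984+1003 mod 1009 = 978

Answer: D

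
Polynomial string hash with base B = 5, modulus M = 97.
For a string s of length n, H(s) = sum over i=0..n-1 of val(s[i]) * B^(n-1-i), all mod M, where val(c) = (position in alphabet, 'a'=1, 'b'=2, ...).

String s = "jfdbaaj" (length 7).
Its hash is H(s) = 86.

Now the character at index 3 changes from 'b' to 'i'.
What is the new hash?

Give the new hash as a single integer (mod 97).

val('b') = 2, val('i') = 9
Position k = 3, exponent = n-1-k = 3
B^3 mod M = 5^3 mod 97 = 28
Delta = (9 - 2) * 28 mod 97 = 2
New hash = (86 + 2) mod 97 = 88

Answer: 88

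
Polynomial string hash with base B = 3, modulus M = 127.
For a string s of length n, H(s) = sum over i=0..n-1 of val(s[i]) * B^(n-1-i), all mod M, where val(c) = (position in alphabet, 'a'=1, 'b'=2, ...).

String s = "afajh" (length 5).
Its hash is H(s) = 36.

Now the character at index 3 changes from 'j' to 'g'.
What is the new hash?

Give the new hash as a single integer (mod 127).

Answer: 27

Derivation:
val('j') = 10, val('g') = 7
Position k = 3, exponent = n-1-k = 1
B^1 mod M = 3^1 mod 127 = 3
Delta = (7 - 10) * 3 mod 127 = 118
New hash = (36 + 118) mod 127 = 27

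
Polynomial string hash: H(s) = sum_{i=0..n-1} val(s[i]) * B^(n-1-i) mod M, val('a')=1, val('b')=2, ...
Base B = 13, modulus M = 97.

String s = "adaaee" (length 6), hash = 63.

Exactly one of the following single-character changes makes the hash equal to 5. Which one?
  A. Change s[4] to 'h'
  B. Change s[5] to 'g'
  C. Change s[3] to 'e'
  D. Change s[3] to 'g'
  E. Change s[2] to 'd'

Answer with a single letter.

Answer: A

Derivation:
Option A: s[4]='e'->'h', delta=(8-5)*13^1 mod 97 = 39, hash=63+39 mod 97 = 5 <-- target
Option B: s[5]='e'->'g', delta=(7-5)*13^0 mod 97 = 2, hash=63+2 mod 97 = 65
Option C: s[3]='a'->'e', delta=(5-1)*13^2 mod 97 = 94, hash=63+94 mod 97 = 60
Option D: s[3]='a'->'g', delta=(7-1)*13^2 mod 97 = 44, hash=63+44 mod 97 = 10
Option E: s[2]='a'->'d', delta=(4-1)*13^3 mod 97 = 92, hash=63+92 mod 97 = 58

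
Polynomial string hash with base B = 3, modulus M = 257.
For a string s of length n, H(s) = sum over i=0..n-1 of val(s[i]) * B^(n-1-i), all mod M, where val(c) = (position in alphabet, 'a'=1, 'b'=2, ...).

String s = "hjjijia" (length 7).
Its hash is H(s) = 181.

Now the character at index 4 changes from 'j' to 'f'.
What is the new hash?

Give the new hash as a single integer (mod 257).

val('j') = 10, val('f') = 6
Position k = 4, exponent = n-1-k = 2
B^2 mod M = 3^2 mod 257 = 9
Delta = (6 - 10) * 9 mod 257 = 221
New hash = (181 + 221) mod 257 = 145

Answer: 145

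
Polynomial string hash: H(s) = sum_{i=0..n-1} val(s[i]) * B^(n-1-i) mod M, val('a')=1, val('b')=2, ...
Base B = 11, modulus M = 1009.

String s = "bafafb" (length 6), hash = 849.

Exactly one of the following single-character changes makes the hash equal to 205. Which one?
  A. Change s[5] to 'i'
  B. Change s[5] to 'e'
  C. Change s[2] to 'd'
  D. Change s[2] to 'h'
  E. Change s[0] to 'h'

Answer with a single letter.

Answer: C

Derivation:
Option A: s[5]='b'->'i', delta=(9-2)*11^0 mod 1009 = 7, hash=849+7 mod 1009 = 856
Option B: s[5]='b'->'e', delta=(5-2)*11^0 mod 1009 = 3, hash=849+3 mod 1009 = 852
Option C: s[2]='f'->'d', delta=(4-6)*11^3 mod 1009 = 365, hash=849+365 mod 1009 = 205 <-- target
Option D: s[2]='f'->'h', delta=(8-6)*11^3 mod 1009 = 644, hash=849+644 mod 1009 = 484
Option E: s[0]='b'->'h', delta=(8-2)*11^5 mod 1009 = 693, hash=849+693 mod 1009 = 533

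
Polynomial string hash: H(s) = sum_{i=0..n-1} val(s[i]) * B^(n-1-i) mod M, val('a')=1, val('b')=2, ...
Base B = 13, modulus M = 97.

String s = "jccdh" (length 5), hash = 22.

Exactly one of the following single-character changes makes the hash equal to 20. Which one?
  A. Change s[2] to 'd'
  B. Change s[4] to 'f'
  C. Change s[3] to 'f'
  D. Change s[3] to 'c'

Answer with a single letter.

Answer: B

Derivation:
Option A: s[2]='c'->'d', delta=(4-3)*13^2 mod 97 = 72, hash=22+72 mod 97 = 94
Option B: s[4]='h'->'f', delta=(6-8)*13^0 mod 97 = 95, hash=22+95 mod 97 = 20 <-- target
Option C: s[3]='d'->'f', delta=(6-4)*13^1 mod 97 = 26, hash=22+26 mod 97 = 48
Option D: s[3]='d'->'c', delta=(3-4)*13^1 mod 97 = 84, hash=22+84 mod 97 = 9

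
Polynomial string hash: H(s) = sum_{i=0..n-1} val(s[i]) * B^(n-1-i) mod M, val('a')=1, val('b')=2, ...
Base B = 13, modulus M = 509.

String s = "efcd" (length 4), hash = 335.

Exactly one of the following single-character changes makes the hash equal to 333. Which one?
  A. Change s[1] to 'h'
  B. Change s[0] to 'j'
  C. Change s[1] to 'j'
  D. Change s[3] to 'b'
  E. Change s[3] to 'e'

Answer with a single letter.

Answer: D

Derivation:
Option A: s[1]='f'->'h', delta=(8-6)*13^2 mod 509 = 338, hash=335+338 mod 509 = 164
Option B: s[0]='e'->'j', delta=(10-5)*13^3 mod 509 = 296, hash=335+296 mod 509 = 122
Option C: s[1]='f'->'j', delta=(10-6)*13^2 mod 509 = 167, hash=335+167 mod 509 = 502
Option D: s[3]='d'->'b', delta=(2-4)*13^0 mod 509 = 507, hash=335+507 mod 509 = 333 <-- target
Option E: s[3]='d'->'e', delta=(5-4)*13^0 mod 509 = 1, hash=335+1 mod 509 = 336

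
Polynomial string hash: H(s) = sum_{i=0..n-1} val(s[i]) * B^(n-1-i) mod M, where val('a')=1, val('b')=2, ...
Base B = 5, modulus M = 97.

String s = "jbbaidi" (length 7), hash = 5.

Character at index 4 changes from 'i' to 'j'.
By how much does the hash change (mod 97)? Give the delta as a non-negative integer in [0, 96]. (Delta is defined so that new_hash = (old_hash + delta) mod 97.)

Answer: 25

Derivation:
Delta formula: (val(new) - val(old)) * B^(n-1-k) mod M
  val('j') - val('i') = 10 - 9 = 1
  B^(n-1-k) = 5^2 mod 97 = 25
  Delta = 1 * 25 mod 97 = 25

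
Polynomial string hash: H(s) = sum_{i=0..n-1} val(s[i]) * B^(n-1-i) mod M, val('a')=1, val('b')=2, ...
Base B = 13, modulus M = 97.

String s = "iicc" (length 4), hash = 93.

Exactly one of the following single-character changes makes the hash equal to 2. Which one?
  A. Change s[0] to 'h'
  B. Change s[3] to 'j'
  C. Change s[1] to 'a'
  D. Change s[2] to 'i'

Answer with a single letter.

Answer: C

Derivation:
Option A: s[0]='i'->'h', delta=(8-9)*13^3 mod 97 = 34, hash=93+34 mod 97 = 30
Option B: s[3]='c'->'j', delta=(10-3)*13^0 mod 97 = 7, hash=93+7 mod 97 = 3
Option C: s[1]='i'->'a', delta=(1-9)*13^2 mod 97 = 6, hash=93+6 mod 97 = 2 <-- target
Option D: s[2]='c'->'i', delta=(9-3)*13^1 mod 97 = 78, hash=93+78 mod 97 = 74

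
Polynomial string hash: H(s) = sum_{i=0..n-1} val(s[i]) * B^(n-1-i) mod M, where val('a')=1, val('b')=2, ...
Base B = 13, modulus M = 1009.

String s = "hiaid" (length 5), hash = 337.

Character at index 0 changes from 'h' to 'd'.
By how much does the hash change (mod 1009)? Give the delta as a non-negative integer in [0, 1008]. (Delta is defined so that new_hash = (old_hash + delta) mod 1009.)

Delta formula: (val(new) - val(old)) * B^(n-1-k) mod M
  val('d') - val('h') = 4 - 8 = -4
  B^(n-1-k) = 13^4 mod 1009 = 309
  Delta = -4 * 309 mod 1009 = 782

Answer: 782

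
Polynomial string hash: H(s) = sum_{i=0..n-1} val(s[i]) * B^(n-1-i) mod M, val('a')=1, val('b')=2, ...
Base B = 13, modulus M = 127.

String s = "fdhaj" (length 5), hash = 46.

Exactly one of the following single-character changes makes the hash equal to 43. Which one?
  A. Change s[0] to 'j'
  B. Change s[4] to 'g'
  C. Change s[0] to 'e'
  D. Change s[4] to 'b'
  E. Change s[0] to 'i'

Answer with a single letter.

Option A: s[0]='f'->'j', delta=(10-6)*13^4 mod 127 = 71, hash=46+71 mod 127 = 117
Option B: s[4]='j'->'g', delta=(7-10)*13^0 mod 127 = 124, hash=46+124 mod 127 = 43 <-- target
Option C: s[0]='f'->'e', delta=(5-6)*13^4 mod 127 = 14, hash=46+14 mod 127 = 60
Option D: s[4]='j'->'b', delta=(2-10)*13^0 mod 127 = 119, hash=46+119 mod 127 = 38
Option E: s[0]='f'->'i', delta=(9-6)*13^4 mod 127 = 85, hash=46+85 mod 127 = 4

Answer: B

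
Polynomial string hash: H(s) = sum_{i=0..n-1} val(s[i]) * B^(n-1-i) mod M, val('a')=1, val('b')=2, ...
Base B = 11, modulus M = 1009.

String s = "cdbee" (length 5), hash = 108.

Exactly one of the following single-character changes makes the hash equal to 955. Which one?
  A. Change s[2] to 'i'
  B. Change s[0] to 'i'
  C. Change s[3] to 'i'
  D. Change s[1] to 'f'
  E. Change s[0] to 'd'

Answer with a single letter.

Answer: A

Derivation:
Option A: s[2]='b'->'i', delta=(9-2)*11^2 mod 1009 = 847, hash=108+847 mod 1009 = 955 <-- target
Option B: s[0]='c'->'i', delta=(9-3)*11^4 mod 1009 = 63, hash=108+63 mod 1009 = 171
Option C: s[3]='e'->'i', delta=(9-5)*11^1 mod 1009 = 44, hash=108+44 mod 1009 = 152
Option D: s[1]='d'->'f', delta=(6-4)*11^3 mod 1009 = 644, hash=108+644 mod 1009 = 752
Option E: s[0]='c'->'d', delta=(4-3)*11^4 mod 1009 = 515, hash=108+515 mod 1009 = 623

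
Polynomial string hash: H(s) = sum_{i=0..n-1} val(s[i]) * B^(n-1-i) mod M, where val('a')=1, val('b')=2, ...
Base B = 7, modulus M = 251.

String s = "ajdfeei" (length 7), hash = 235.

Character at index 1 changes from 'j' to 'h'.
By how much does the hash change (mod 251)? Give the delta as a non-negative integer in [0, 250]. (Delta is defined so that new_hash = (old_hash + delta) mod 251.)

Delta formula: (val(new) - val(old)) * B^(n-1-k) mod M
  val('h') - val('j') = 8 - 10 = -2
  B^(n-1-k) = 7^5 mod 251 = 241
  Delta = -2 * 241 mod 251 = 20

Answer: 20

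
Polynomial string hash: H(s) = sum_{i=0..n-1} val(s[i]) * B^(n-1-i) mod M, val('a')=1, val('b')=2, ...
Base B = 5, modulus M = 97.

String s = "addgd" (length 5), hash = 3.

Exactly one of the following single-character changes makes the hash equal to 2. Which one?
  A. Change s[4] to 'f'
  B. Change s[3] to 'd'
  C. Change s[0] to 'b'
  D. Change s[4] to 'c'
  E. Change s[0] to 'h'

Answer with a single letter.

Answer: D

Derivation:
Option A: s[4]='d'->'f', delta=(6-4)*5^0 mod 97 = 2, hash=3+2 mod 97 = 5
Option B: s[3]='g'->'d', delta=(4-7)*5^1 mod 97 = 82, hash=3+82 mod 97 = 85
Option C: s[0]='a'->'b', delta=(2-1)*5^4 mod 97 = 43, hash=3+43 mod 97 = 46
Option D: s[4]='d'->'c', delta=(3-4)*5^0 mod 97 = 96, hash=3+96 mod 97 = 2 <-- target
Option E: s[0]='a'->'h', delta=(8-1)*5^4 mod 97 = 10, hash=3+10 mod 97 = 13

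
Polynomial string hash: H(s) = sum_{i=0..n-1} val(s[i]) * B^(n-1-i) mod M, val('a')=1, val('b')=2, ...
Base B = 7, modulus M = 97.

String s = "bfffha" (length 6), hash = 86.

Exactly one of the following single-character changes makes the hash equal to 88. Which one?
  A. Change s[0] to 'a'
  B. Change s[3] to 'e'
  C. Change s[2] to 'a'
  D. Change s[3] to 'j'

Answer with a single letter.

Answer: D

Derivation:
Option A: s[0]='b'->'a', delta=(1-2)*7^5 mod 97 = 71, hash=86+71 mod 97 = 60
Option B: s[3]='f'->'e', delta=(5-6)*7^2 mod 97 = 48, hash=86+48 mod 97 = 37
Option C: s[2]='f'->'a', delta=(1-6)*7^3 mod 97 = 31, hash=86+31 mod 97 = 20
Option D: s[3]='f'->'j', delta=(10-6)*7^2 mod 97 = 2, hash=86+2 mod 97 = 88 <-- target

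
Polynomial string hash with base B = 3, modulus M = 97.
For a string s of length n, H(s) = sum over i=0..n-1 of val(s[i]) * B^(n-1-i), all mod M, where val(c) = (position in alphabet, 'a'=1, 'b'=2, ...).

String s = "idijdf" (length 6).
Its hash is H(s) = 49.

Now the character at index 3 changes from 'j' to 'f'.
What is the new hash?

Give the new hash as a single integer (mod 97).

val('j') = 10, val('f') = 6
Position k = 3, exponent = n-1-k = 2
B^2 mod M = 3^2 mod 97 = 9
Delta = (6 - 10) * 9 mod 97 = 61
New hash = (49 + 61) mod 97 = 13

Answer: 13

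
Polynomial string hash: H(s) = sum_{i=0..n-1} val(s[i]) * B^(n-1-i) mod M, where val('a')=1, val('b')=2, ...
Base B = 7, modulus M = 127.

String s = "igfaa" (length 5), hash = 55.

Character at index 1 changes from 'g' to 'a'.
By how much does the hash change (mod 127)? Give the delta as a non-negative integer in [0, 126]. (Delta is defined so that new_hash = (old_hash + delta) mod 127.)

Answer: 101

Derivation:
Delta formula: (val(new) - val(old)) * B^(n-1-k) mod M
  val('a') - val('g') = 1 - 7 = -6
  B^(n-1-k) = 7^3 mod 127 = 89
  Delta = -6 * 89 mod 127 = 101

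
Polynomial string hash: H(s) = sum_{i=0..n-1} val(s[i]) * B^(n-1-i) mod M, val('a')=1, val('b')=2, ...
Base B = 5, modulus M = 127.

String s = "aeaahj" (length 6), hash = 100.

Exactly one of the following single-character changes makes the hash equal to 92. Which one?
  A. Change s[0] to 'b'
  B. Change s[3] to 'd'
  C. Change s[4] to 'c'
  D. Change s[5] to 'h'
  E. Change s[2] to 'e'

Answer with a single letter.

Answer: E

Derivation:
Option A: s[0]='a'->'b', delta=(2-1)*5^5 mod 127 = 77, hash=100+77 mod 127 = 50
Option B: s[3]='a'->'d', delta=(4-1)*5^2 mod 127 = 75, hash=100+75 mod 127 = 48
Option C: s[4]='h'->'c', delta=(3-8)*5^1 mod 127 = 102, hash=100+102 mod 127 = 75
Option D: s[5]='j'->'h', delta=(8-10)*5^0 mod 127 = 125, hash=100+125 mod 127 = 98
Option E: s[2]='a'->'e', delta=(5-1)*5^3 mod 127 = 119, hash=100+119 mod 127 = 92 <-- target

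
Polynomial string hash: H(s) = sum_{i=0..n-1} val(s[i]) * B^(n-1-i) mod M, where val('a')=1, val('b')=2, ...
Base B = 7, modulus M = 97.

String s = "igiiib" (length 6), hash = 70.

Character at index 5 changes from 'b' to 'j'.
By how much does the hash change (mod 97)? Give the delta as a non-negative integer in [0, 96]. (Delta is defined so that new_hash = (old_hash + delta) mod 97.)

Answer: 8

Derivation:
Delta formula: (val(new) - val(old)) * B^(n-1-k) mod M
  val('j') - val('b') = 10 - 2 = 8
  B^(n-1-k) = 7^0 mod 97 = 1
  Delta = 8 * 1 mod 97 = 8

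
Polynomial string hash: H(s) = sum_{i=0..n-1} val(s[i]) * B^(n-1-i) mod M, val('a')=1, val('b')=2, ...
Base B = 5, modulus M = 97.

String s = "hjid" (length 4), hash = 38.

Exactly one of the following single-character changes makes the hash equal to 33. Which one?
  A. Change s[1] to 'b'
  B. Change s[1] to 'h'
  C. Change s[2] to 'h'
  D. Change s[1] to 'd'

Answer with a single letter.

Option A: s[1]='j'->'b', delta=(2-10)*5^2 mod 97 = 91, hash=38+91 mod 97 = 32
Option B: s[1]='j'->'h', delta=(8-10)*5^2 mod 97 = 47, hash=38+47 mod 97 = 85
Option C: s[2]='i'->'h', delta=(8-9)*5^1 mod 97 = 92, hash=38+92 mod 97 = 33 <-- target
Option D: s[1]='j'->'d', delta=(4-10)*5^2 mod 97 = 44, hash=38+44 mod 97 = 82

Answer: C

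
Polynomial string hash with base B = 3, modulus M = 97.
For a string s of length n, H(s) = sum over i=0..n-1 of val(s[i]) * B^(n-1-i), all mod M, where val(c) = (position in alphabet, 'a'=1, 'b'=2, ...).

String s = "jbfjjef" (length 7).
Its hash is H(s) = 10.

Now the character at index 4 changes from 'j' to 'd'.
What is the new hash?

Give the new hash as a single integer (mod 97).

Answer: 53

Derivation:
val('j') = 10, val('d') = 4
Position k = 4, exponent = n-1-k = 2
B^2 mod M = 3^2 mod 97 = 9
Delta = (4 - 10) * 9 mod 97 = 43
New hash = (10 + 43) mod 97 = 53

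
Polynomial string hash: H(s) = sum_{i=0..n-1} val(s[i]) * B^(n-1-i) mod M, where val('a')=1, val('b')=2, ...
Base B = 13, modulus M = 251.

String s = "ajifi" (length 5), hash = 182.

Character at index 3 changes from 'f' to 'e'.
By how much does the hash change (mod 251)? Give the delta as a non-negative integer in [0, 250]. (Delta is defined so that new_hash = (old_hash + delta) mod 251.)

Delta formula: (val(new) - val(old)) * B^(n-1-k) mod M
  val('e') - val('f') = 5 - 6 = -1
  B^(n-1-k) = 13^1 mod 251 = 13
  Delta = -1 * 13 mod 251 = 238

Answer: 238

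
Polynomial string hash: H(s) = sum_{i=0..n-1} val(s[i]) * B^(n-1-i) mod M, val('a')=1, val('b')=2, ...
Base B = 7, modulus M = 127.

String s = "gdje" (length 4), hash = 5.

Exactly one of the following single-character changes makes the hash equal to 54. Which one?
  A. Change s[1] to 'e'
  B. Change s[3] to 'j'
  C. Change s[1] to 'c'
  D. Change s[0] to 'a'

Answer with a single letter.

Option A: s[1]='d'->'e', delta=(5-4)*7^2 mod 127 = 49, hash=5+49 mod 127 = 54 <-- target
Option B: s[3]='e'->'j', delta=(10-5)*7^0 mod 127 = 5, hash=5+5 mod 127 = 10
Option C: s[1]='d'->'c', delta=(3-4)*7^2 mod 127 = 78, hash=5+78 mod 127 = 83
Option D: s[0]='g'->'a', delta=(1-7)*7^3 mod 127 = 101, hash=5+101 mod 127 = 106

Answer: A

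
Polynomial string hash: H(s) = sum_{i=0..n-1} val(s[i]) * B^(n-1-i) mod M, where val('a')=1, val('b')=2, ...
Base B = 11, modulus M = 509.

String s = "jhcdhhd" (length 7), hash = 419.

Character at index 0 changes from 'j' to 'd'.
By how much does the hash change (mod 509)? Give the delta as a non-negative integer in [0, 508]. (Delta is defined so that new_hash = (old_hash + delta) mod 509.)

Answer: 81

Derivation:
Delta formula: (val(new) - val(old)) * B^(n-1-k) mod M
  val('d') - val('j') = 4 - 10 = -6
  B^(n-1-k) = 11^6 mod 509 = 241
  Delta = -6 * 241 mod 509 = 81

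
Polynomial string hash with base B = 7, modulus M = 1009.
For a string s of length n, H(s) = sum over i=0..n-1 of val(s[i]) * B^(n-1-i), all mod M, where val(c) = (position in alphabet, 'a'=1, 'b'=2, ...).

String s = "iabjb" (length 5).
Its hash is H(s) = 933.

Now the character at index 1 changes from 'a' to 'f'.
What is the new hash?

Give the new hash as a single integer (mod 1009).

Answer: 630

Derivation:
val('a') = 1, val('f') = 6
Position k = 1, exponent = n-1-k = 3
B^3 mod M = 7^3 mod 1009 = 343
Delta = (6 - 1) * 343 mod 1009 = 706
New hash = (933 + 706) mod 1009 = 630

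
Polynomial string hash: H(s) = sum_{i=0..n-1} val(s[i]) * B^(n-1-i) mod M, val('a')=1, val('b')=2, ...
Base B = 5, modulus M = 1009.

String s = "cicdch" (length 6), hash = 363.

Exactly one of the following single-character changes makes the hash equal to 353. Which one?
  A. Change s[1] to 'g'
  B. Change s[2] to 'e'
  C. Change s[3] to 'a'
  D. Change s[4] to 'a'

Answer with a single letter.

Option A: s[1]='i'->'g', delta=(7-9)*5^4 mod 1009 = 768, hash=363+768 mod 1009 = 122
Option B: s[2]='c'->'e', delta=(5-3)*5^3 mod 1009 = 250, hash=363+250 mod 1009 = 613
Option C: s[3]='d'->'a', delta=(1-4)*5^2 mod 1009 = 934, hash=363+934 mod 1009 = 288
Option D: s[4]='c'->'a', delta=(1-3)*5^1 mod 1009 = 999, hash=363+999 mod 1009 = 353 <-- target

Answer: D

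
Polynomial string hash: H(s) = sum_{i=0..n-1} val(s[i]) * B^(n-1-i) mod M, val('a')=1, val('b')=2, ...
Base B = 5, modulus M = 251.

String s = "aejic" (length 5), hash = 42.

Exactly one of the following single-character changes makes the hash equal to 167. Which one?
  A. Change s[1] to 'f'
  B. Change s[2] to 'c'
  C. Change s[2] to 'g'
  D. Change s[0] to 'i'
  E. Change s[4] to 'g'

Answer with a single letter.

Option A: s[1]='e'->'f', delta=(6-5)*5^3 mod 251 = 125, hash=42+125 mod 251 = 167 <-- target
Option B: s[2]='j'->'c', delta=(3-10)*5^2 mod 251 = 76, hash=42+76 mod 251 = 118
Option C: s[2]='j'->'g', delta=(7-10)*5^2 mod 251 = 176, hash=42+176 mod 251 = 218
Option D: s[0]='a'->'i', delta=(9-1)*5^4 mod 251 = 231, hash=42+231 mod 251 = 22
Option E: s[4]='c'->'g', delta=(7-3)*5^0 mod 251 = 4, hash=42+4 mod 251 = 46

Answer: A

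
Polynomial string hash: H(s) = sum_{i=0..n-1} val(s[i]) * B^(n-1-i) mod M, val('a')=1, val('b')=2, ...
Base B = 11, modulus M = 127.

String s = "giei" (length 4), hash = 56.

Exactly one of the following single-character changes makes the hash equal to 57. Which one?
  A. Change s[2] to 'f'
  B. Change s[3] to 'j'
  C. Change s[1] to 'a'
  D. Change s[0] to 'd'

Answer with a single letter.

Answer: B

Derivation:
Option A: s[2]='e'->'f', delta=(6-5)*11^1 mod 127 = 11, hash=56+11 mod 127 = 67
Option B: s[3]='i'->'j', delta=(10-9)*11^0 mod 127 = 1, hash=56+1 mod 127 = 57 <-- target
Option C: s[1]='i'->'a', delta=(1-9)*11^2 mod 127 = 48, hash=56+48 mod 127 = 104
Option D: s[0]='g'->'d', delta=(4-7)*11^3 mod 127 = 71, hash=56+71 mod 127 = 0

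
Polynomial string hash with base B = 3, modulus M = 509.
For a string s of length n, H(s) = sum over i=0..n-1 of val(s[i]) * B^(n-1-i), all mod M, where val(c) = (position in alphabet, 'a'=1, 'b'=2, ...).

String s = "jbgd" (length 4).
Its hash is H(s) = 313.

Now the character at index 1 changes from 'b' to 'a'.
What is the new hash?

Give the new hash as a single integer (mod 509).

val('b') = 2, val('a') = 1
Position k = 1, exponent = n-1-k = 2
B^2 mod M = 3^2 mod 509 = 9
Delta = (1 - 2) * 9 mod 509 = 500
New hash = (313 + 500) mod 509 = 304

Answer: 304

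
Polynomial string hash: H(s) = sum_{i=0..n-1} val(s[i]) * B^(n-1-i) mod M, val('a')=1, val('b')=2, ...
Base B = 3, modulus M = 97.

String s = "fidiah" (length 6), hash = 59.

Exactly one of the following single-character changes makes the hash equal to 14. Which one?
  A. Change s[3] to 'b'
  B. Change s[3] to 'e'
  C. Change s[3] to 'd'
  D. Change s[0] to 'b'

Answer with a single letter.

Option A: s[3]='i'->'b', delta=(2-9)*3^2 mod 97 = 34, hash=59+34 mod 97 = 93
Option B: s[3]='i'->'e', delta=(5-9)*3^2 mod 97 = 61, hash=59+61 mod 97 = 23
Option C: s[3]='i'->'d', delta=(4-9)*3^2 mod 97 = 52, hash=59+52 mod 97 = 14 <-- target
Option D: s[0]='f'->'b', delta=(2-6)*3^5 mod 97 = 95, hash=59+95 mod 97 = 57

Answer: C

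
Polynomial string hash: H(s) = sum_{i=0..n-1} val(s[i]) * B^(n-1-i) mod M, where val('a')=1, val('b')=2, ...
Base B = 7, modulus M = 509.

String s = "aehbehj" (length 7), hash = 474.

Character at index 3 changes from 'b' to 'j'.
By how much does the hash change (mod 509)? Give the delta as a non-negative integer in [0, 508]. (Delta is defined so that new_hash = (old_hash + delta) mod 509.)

Delta formula: (val(new) - val(old)) * B^(n-1-k) mod M
  val('j') - val('b') = 10 - 2 = 8
  B^(n-1-k) = 7^3 mod 509 = 343
  Delta = 8 * 343 mod 509 = 199

Answer: 199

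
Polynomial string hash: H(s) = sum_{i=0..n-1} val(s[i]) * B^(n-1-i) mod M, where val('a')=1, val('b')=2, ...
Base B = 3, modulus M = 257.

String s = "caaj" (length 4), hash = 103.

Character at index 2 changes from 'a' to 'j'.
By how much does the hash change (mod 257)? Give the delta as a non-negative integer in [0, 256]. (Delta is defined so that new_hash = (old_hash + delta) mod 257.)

Answer: 27

Derivation:
Delta formula: (val(new) - val(old)) * B^(n-1-k) mod M
  val('j') - val('a') = 10 - 1 = 9
  B^(n-1-k) = 3^1 mod 257 = 3
  Delta = 9 * 3 mod 257 = 27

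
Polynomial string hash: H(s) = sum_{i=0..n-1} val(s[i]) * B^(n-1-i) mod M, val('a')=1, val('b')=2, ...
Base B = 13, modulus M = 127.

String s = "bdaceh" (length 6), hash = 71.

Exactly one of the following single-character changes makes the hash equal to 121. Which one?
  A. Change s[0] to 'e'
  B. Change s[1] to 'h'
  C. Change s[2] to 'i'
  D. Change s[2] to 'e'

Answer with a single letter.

Answer: C

Derivation:
Option A: s[0]='b'->'e', delta=(5-2)*13^5 mod 127 = 89, hash=71+89 mod 127 = 33
Option B: s[1]='d'->'h', delta=(8-4)*13^4 mod 127 = 71, hash=71+71 mod 127 = 15
Option C: s[2]='a'->'i', delta=(9-1)*13^3 mod 127 = 50, hash=71+50 mod 127 = 121 <-- target
Option D: s[2]='a'->'e', delta=(5-1)*13^3 mod 127 = 25, hash=71+25 mod 127 = 96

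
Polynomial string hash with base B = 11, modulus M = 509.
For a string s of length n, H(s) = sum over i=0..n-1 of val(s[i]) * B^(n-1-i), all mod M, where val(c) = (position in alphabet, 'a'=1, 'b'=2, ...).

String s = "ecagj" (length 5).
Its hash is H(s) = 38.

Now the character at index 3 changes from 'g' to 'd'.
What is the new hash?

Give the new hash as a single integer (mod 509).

Answer: 5

Derivation:
val('g') = 7, val('d') = 4
Position k = 3, exponent = n-1-k = 1
B^1 mod M = 11^1 mod 509 = 11
Delta = (4 - 7) * 11 mod 509 = 476
New hash = (38 + 476) mod 509 = 5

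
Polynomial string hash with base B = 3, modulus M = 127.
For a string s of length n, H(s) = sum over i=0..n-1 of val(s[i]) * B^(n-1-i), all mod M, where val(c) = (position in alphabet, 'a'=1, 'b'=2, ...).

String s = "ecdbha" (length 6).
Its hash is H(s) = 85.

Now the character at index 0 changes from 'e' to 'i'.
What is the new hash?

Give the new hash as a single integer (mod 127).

Answer: 41

Derivation:
val('e') = 5, val('i') = 9
Position k = 0, exponent = n-1-k = 5
B^5 mod M = 3^5 mod 127 = 116
Delta = (9 - 5) * 116 mod 127 = 83
New hash = (85 + 83) mod 127 = 41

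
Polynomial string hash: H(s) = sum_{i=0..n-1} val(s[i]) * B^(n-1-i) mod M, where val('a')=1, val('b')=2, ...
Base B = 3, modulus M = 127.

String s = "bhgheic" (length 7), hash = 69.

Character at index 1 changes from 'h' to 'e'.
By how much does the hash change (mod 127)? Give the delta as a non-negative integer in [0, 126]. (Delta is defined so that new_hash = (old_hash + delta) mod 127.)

Answer: 33

Derivation:
Delta formula: (val(new) - val(old)) * B^(n-1-k) mod M
  val('e') - val('h') = 5 - 8 = -3
  B^(n-1-k) = 3^5 mod 127 = 116
  Delta = -3 * 116 mod 127 = 33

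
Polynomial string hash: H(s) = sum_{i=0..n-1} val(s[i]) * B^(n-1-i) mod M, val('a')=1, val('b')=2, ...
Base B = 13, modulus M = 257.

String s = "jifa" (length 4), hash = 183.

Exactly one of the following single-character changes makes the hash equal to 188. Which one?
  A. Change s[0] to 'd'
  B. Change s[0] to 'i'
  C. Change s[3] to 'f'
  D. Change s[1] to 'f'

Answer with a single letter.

Option A: s[0]='j'->'d', delta=(4-10)*13^3 mod 257 = 182, hash=183+182 mod 257 = 108
Option B: s[0]='j'->'i', delta=(9-10)*13^3 mod 257 = 116, hash=183+116 mod 257 = 42
Option C: s[3]='a'->'f', delta=(6-1)*13^0 mod 257 = 5, hash=183+5 mod 257 = 188 <-- target
Option D: s[1]='i'->'f', delta=(6-9)*13^2 mod 257 = 7, hash=183+7 mod 257 = 190

Answer: C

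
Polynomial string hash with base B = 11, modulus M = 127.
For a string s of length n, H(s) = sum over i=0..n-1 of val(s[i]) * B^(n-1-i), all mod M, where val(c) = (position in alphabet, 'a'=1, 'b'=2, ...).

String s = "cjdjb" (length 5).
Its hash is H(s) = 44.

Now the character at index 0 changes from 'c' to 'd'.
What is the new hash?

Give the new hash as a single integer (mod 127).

Answer: 80

Derivation:
val('c') = 3, val('d') = 4
Position k = 0, exponent = n-1-k = 4
B^4 mod M = 11^4 mod 127 = 36
Delta = (4 - 3) * 36 mod 127 = 36
New hash = (44 + 36) mod 127 = 80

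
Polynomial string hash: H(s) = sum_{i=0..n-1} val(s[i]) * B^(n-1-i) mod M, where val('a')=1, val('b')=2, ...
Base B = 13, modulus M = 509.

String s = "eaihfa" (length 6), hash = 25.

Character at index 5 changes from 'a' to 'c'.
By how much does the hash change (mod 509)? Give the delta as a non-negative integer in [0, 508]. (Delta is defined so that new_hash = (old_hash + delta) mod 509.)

Delta formula: (val(new) - val(old)) * B^(n-1-k) mod M
  val('c') - val('a') = 3 - 1 = 2
  B^(n-1-k) = 13^0 mod 509 = 1
  Delta = 2 * 1 mod 509 = 2

Answer: 2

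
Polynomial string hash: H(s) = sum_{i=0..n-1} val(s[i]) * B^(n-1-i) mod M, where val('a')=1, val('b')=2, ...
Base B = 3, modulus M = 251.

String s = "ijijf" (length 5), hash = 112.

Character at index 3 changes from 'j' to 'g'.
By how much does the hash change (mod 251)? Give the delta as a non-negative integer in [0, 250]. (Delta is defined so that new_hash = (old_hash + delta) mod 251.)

Answer: 242

Derivation:
Delta formula: (val(new) - val(old)) * B^(n-1-k) mod M
  val('g') - val('j') = 7 - 10 = -3
  B^(n-1-k) = 3^1 mod 251 = 3
  Delta = -3 * 3 mod 251 = 242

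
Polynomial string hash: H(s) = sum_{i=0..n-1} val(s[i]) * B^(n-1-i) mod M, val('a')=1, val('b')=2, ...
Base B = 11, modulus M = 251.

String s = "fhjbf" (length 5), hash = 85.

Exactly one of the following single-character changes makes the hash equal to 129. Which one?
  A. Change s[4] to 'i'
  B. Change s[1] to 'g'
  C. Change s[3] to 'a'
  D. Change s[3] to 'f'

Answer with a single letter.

Option A: s[4]='f'->'i', delta=(9-6)*11^0 mod 251 = 3, hash=85+3 mod 251 = 88
Option B: s[1]='h'->'g', delta=(7-8)*11^3 mod 251 = 175, hash=85+175 mod 251 = 9
Option C: s[3]='b'->'a', delta=(1-2)*11^1 mod 251 = 240, hash=85+240 mod 251 = 74
Option D: s[3]='b'->'f', delta=(6-2)*11^1 mod 251 = 44, hash=85+44 mod 251 = 129 <-- target

Answer: D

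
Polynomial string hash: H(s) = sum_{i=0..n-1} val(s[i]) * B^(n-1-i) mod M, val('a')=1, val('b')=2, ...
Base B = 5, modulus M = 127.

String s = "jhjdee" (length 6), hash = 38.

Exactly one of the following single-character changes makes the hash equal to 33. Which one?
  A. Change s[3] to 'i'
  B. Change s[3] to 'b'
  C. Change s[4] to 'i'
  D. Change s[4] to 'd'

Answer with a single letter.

Answer: D

Derivation:
Option A: s[3]='d'->'i', delta=(9-4)*5^2 mod 127 = 125, hash=38+125 mod 127 = 36
Option B: s[3]='d'->'b', delta=(2-4)*5^2 mod 127 = 77, hash=38+77 mod 127 = 115
Option C: s[4]='e'->'i', delta=(9-5)*5^1 mod 127 = 20, hash=38+20 mod 127 = 58
Option D: s[4]='e'->'d', delta=(4-5)*5^1 mod 127 = 122, hash=38+122 mod 127 = 33 <-- target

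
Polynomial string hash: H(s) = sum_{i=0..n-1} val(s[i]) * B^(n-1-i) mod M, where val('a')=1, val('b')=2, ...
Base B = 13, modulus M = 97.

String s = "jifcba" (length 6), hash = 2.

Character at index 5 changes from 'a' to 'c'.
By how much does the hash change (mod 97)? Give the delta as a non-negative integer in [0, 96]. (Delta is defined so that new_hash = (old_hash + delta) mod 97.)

Answer: 2

Derivation:
Delta formula: (val(new) - val(old)) * B^(n-1-k) mod M
  val('c') - val('a') = 3 - 1 = 2
  B^(n-1-k) = 13^0 mod 97 = 1
  Delta = 2 * 1 mod 97 = 2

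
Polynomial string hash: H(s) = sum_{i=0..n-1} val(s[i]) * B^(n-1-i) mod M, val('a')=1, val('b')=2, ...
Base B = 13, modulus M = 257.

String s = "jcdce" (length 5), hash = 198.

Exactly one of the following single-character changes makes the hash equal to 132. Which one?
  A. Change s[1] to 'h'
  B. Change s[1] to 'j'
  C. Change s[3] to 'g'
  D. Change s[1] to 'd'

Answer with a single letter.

Option A: s[1]='c'->'h', delta=(8-3)*13^3 mod 257 = 191, hash=198+191 mod 257 = 132 <-- target
Option B: s[1]='c'->'j', delta=(10-3)*13^3 mod 257 = 216, hash=198+216 mod 257 = 157
Option C: s[3]='c'->'g', delta=(7-3)*13^1 mod 257 = 52, hash=198+52 mod 257 = 250
Option D: s[1]='c'->'d', delta=(4-3)*13^3 mod 257 = 141, hash=198+141 mod 257 = 82

Answer: A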